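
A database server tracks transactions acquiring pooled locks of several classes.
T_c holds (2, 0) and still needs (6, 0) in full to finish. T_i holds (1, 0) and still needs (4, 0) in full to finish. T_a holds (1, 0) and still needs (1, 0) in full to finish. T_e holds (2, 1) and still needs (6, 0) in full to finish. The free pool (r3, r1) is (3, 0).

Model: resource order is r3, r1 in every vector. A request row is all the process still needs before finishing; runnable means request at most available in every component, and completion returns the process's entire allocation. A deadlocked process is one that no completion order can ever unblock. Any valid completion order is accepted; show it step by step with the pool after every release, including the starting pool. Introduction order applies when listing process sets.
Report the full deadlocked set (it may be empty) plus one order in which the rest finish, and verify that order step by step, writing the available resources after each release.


Deadlocked: T_c and T_e.
Key observation: after T_a, T_i complete, (5, 0) is the best the pool ever gets, yet each leftover process wants more r3.
One completion order for the rest: T_a, T_i. Walking it through:
  pool = (3, 0)
  T_a needs (1, 0) <= (3, 0) -> finishes; pool += (1, 0) = (4, 0)
  T_i needs (4, 0) <= (4, 0) -> finishes; pool += (1, 0) = (5, 0)
The blocked processes can never fit:
  T_c still needs (6, 0) but only (5, 0) is free — short on r3
  T_e still needs (6, 0) but only (5, 0) is free — short on r3


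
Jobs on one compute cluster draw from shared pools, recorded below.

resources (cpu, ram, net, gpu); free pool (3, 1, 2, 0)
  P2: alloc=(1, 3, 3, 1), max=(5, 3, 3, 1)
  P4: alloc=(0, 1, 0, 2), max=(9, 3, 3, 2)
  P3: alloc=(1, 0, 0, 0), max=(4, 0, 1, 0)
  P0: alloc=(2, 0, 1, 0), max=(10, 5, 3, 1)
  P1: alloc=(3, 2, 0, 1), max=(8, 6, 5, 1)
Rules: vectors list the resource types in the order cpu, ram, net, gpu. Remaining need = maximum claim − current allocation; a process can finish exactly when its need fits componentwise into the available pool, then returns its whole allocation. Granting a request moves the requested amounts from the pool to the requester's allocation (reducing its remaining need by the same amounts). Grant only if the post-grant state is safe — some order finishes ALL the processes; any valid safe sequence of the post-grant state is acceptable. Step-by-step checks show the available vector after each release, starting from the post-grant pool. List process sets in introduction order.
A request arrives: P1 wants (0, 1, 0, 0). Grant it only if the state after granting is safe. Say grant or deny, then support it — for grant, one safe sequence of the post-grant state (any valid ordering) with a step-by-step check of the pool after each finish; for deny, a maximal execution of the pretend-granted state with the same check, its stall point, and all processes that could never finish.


GRANT — the state after the grant stays safe, e.g. via P3, P2, P1, P0, P4.
Key observation: granting shrinks the pool to (3, 0, 2, 0), yet P3 still fits and the chain goes through.
Check on the post-grant state, step by step:
  pool = (3, 0, 2, 0)
  P3: need (3, 0, 1, 0) fits (3, 0, 2, 0); releases (1, 0, 0, 0), pool now (4, 0, 2, 0)
  P2: need (4, 0, 0, 0) fits (4, 0, 2, 0); releases (1, 3, 3, 1), pool now (5, 3, 5, 1)
  P1: need (5, 3, 5, 0) fits (5, 3, 5, 1); releases (3, 3, 0, 1), pool now (8, 6, 5, 2)
  P0: need (8, 5, 2, 1) fits (8, 6, 5, 2); releases (2, 0, 1, 0), pool now (10, 6, 6, 2)
  P4: need (9, 2, 3, 0) fits (10, 6, 6, 2); releases (0, 1, 0, 2), pool now (10, 7, 6, 4)


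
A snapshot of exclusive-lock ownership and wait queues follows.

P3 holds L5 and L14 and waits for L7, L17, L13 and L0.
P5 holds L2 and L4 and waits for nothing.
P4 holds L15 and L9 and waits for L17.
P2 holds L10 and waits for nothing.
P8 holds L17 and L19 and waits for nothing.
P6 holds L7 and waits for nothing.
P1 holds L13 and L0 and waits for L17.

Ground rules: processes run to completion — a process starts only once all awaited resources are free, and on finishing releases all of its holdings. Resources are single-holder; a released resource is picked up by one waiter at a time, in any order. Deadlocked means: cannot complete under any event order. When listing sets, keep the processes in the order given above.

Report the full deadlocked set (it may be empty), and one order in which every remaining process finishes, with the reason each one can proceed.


No process is deadlocked.
Key observation: no waiting chain loops back on itself — every chain ends at a process that waits on nothing, so everyone eventually runs.
A valid finishing order for the others: P8, P1, P6, P4, P5, P3, P2.
Verifying each step:
  P8 waits on nothing -> runs at once and releases L17 and L19
  P1 waits on L17 — all released -> runs and releases L13 and L0
  P6 waits on nothing -> runs at once and releases L7
  P4 waits on L17 — all released -> runs and releases L15 and L9
  P5 waits on nothing -> runs at once and releases L2 and L4
  P3 waits on L7, L17, L13 and L0 — all released -> runs and releases L5 and L14
  P2 waits on nothing -> runs at once and releases L10


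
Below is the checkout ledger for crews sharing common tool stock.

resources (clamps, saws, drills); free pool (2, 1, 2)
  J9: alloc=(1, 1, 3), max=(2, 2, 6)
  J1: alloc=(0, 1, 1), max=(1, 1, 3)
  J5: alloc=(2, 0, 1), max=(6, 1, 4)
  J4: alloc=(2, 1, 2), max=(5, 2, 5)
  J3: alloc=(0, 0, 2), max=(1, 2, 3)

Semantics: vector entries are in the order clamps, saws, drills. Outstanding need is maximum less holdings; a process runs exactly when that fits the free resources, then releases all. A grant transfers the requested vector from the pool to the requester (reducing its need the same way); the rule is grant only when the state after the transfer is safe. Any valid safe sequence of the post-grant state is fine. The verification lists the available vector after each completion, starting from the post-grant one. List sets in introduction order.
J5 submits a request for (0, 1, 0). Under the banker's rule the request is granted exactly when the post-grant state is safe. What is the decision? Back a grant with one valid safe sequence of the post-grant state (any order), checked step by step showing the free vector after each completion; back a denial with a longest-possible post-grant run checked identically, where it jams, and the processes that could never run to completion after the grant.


GRANT. The post-grant state is safe; one safe sequence: J1, J9, J3, J4, J5.
Key observation: granting shrinks the pool to (2, 0, 2), yet J1 still fits and the chain goes through.
Verifying the post-grant state step by step:
  pool = (2, 0, 2)
  J1: need (1, 0, 2) fits (2, 0, 2); releases (0, 1, 1), pool now (2, 1, 3)
  J9: need (1, 1, 3) fits (2, 1, 3); releases (1, 1, 3), pool now (3, 2, 6)
  J3: need (1, 2, 1) fits (3, 2, 6); releases (0, 0, 2), pool now (3, 2, 8)
  J4: need (3, 1, 3) fits (3, 2, 8); releases (2, 1, 2), pool now (5, 3, 10)
  J5: need (4, 0, 3) fits (5, 3, 10); releases (2, 1, 1), pool now (7, 4, 11)


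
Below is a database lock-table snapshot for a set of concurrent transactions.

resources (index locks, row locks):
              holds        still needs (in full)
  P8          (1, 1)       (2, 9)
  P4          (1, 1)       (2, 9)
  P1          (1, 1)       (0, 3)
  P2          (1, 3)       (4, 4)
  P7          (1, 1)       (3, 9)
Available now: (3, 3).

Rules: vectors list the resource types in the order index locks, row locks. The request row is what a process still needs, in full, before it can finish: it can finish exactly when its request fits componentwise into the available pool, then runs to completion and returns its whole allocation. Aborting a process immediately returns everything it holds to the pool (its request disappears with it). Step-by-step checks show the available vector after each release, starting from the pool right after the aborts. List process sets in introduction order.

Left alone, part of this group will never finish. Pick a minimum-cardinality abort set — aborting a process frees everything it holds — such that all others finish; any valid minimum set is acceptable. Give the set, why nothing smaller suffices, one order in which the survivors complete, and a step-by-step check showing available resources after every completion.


The answer: abort P8 and P4.
Key observation: P7 could never have finished before the abort; with (2, 2) returned by P8 and P4, it fits at step 3.
Minimality, checking each single-abort alternative: P8 alone leaves P4 blocked (short on row locks); P4 alone leaves P8 blocked (short on row locks); P1 alone leaves P8 blocked (short on row locks); P2 alone leaves P8 blocked (short on row locks); P7 alone leaves P8 blocked (short on row locks).
The survivors complete as P2, P1, P7. Walking it through (starting from the post-abort pool):
  pool = (5, 5)
  P2 needs (4, 4) <= (5, 5) -> finishes; pool += (1, 3) = (6, 8)
  P1 needs (0, 3) <= (6, 8) -> finishes; pool += (1, 1) = (7, 9)
  P7 needs (3, 9) <= (7, 9) -> finishes; pool += (1, 1) = (8, 10)


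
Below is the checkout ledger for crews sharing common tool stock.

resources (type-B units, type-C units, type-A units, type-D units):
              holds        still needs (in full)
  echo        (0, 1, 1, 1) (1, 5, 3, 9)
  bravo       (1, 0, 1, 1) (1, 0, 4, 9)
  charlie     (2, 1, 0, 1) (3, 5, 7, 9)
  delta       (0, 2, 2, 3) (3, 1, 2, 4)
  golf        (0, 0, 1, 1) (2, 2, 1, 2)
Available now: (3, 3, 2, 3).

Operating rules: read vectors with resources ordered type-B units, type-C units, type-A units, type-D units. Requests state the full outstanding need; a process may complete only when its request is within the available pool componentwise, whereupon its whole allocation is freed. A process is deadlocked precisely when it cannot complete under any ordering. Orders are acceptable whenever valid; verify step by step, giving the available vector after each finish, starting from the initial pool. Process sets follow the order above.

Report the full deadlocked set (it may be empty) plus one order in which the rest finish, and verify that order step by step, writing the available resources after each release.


Deadlocked: echo, bravo and charlie.
Key observation: the wall is type-D units: completing golf, delta brings the pool only to (3, 5, 5, 7), and all the rest need more.
The rest can finish in the order golf, delta. Verifying each step:
  pool = (3, 3, 2, 3)
  run golf (needs (2, 2, 1, 2), free (3, 3, 2, 3)); after release of (0, 0, 1, 1) the pool is (3, 3, 3, 4)
  run delta (needs (3, 1, 2, 4), free (3, 3, 3, 4)); after release of (0, 2, 2, 3) the pool is (3, 5, 5, 7)
The stuck group stays short no matter what:
  echo cannot run: need (1, 5, 3, 9) vs free (3, 5, 5, 7) (insufficient type-D units)
  bravo cannot run: need (1, 0, 4, 9) vs free (3, 5, 5, 7) (insufficient type-D units)
  charlie cannot run: need (3, 5, 7, 9) vs free (3, 5, 5, 7) (insufficient type-A units and type-D units)


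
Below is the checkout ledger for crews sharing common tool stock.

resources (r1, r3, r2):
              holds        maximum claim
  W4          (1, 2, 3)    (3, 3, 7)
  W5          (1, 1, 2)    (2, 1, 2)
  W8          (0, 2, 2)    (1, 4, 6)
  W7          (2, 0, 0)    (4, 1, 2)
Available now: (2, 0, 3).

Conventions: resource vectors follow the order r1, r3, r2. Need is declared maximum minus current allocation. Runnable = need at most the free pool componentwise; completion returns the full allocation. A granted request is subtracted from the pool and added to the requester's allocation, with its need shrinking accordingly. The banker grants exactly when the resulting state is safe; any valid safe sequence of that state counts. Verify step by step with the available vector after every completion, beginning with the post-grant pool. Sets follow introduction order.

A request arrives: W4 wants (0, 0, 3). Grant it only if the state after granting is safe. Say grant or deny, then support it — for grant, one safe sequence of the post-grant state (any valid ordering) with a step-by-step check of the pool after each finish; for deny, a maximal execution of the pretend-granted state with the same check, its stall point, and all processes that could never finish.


GRANT. The post-grant state is safe; one safe sequence: W5, W4, W8, W7.
Key observation: post-grant, (2, 0, 0) remains, and an order beginning with W5 completes everyone.
Check on the post-grant state, step by step:
  pool = (2, 0, 0)
  run W5 (needs (1, 0, 0), free (2, 0, 0)); after release of (1, 1, 2) the pool is (3, 1, 2)
  run W4 (needs (2, 1, 1), free (3, 1, 2)); after release of (1, 2, 6) the pool is (4, 3, 8)
  run W8 (needs (1, 2, 4), free (4, 3, 8)); after release of (0, 2, 2) the pool is (4, 5, 10)
  run W7 (needs (2, 1, 2), free (4, 5, 10)); after release of (2, 0, 0) the pool is (6, 5, 10)


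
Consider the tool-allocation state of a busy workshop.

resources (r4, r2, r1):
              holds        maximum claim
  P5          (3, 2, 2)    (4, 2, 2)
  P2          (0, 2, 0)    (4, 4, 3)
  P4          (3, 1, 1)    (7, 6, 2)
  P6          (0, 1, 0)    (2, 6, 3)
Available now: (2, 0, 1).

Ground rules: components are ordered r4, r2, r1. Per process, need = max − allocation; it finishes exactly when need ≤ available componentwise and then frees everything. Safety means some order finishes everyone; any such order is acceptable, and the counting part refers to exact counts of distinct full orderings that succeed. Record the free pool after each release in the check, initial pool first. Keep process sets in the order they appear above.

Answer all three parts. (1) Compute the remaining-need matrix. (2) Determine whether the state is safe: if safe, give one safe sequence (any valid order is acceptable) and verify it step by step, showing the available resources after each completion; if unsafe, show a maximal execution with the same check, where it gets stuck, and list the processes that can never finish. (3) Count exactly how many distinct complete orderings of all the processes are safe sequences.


(1) Need matrix, components ordered r4, r2, r1:
  P5: (1, 0, 0)
  P2: (4, 2, 3)
  P4: (4, 5, 1)
  P6: (2, 5, 3)
(2) UNSAFE — no complete ordering exists.
Key observation: r2 is the bottleneck — with P5, P2 done the pool holds (5, 4, 3), short of every remaining need.
Going as far as possible: P5, P2; after that, nothing fits. Walking it through:
  pool = (2, 0, 1)
  P5 needs (1, 0, 0) <= (2, 0, 1) -> finishes; pool += (3, 2, 2) = (5, 2, 3)
  P2 needs (4, 2, 3) <= (5, 2, 3) -> finishes; pool += (0, 2, 0) = (5, 4, 3)
  P4 still needs (4, 5, 1) but only (5, 4, 3) is free — short on r2
  P6 still needs (2, 5, 3) but only (5, 4, 3) is free — short on r2
Processes that can never finish: P4 and P6.
(3) Exactly 0 of the possible complete orderings are safe sequences.


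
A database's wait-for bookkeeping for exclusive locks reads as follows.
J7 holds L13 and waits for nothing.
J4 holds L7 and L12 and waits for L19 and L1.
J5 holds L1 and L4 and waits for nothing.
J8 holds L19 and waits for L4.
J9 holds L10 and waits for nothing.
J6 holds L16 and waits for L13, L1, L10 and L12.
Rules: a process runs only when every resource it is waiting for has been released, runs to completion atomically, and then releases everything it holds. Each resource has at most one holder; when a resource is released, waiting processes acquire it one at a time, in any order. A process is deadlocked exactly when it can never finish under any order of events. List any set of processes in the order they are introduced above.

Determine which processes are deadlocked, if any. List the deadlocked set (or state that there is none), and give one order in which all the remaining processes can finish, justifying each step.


The deadlocked set is empty.
Key observation: the wait graph is acyclic; completion cascades from the unblocked processes through everyone else.
One completion order for the rest: J5, J8, J9, J4, J7, J6.
Verifying each step:
  J5 waits on nothing -> runs at once and releases L1 and L4
  J8 waits on L4 — all released -> runs and releases L19
  J9 waits on nothing -> runs at once and releases L10
  J4 waits on L19 and L1 — all released -> runs and releases L7 and L12
  J7 waits on nothing -> runs at once and releases L13
  J6 waits on L13, L1, L10 and L12 — all released -> runs and releases L16


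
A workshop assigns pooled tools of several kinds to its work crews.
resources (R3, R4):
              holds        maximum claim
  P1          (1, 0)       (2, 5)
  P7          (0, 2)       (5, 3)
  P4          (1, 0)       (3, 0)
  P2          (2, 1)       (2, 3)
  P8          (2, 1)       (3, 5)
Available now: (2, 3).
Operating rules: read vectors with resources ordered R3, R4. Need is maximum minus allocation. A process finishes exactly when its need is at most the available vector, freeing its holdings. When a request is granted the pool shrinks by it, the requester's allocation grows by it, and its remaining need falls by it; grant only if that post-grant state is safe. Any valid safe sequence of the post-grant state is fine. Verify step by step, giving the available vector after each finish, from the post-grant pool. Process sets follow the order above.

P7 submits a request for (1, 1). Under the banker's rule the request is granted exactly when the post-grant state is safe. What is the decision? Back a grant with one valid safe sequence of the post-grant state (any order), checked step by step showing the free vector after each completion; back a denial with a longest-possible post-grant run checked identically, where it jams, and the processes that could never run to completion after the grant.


GRANT. The post-grant state is safe; one safe sequence: P2, P4, P7, P8, P1.
Key observation: (1, 2) free after granting still covers P2 first, and each release covers the next.
Check on the post-grant state, step by step:
  pool = (1, 2)
  run P2 (needs (0, 2), free (1, 2)); after release of (2, 1) the pool is (3, 3)
  run P4 (needs (2, 0), free (3, 3)); after release of (1, 0) the pool is (4, 3)
  run P7 (needs (4, 0), free (4, 3)); after release of (1, 3) the pool is (5, 6)
  run P8 (needs (1, 4), free (5, 6)); after release of (2, 1) the pool is (7, 7)
  run P1 (needs (1, 5), free (7, 7)); after release of (1, 0) the pool is (8, 7)


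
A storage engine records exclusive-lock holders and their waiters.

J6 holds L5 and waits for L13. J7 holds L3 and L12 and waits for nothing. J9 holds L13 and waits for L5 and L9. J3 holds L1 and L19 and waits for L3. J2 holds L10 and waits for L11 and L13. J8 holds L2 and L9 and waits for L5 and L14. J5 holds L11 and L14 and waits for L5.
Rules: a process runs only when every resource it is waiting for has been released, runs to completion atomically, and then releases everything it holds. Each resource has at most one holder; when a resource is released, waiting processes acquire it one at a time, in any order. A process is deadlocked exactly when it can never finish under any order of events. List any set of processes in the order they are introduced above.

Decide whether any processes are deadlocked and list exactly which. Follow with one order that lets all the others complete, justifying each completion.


The deadlocked set is J6, J9, J2, J8 and J5.
Key observation: J6 -> J9 -> J6 is a circular wait — nothing in it can go first; J8 and J5 are caught in further circular waits and J2 waits into the deadlock from upstream.
One completion order for the rest: J7, J3.
Step-by-step check:
  J7 waits on nothing -> runs at once and releases L3 and L12
  J3: everything it awaited (L3) is free; runs, freeing L1 and L19


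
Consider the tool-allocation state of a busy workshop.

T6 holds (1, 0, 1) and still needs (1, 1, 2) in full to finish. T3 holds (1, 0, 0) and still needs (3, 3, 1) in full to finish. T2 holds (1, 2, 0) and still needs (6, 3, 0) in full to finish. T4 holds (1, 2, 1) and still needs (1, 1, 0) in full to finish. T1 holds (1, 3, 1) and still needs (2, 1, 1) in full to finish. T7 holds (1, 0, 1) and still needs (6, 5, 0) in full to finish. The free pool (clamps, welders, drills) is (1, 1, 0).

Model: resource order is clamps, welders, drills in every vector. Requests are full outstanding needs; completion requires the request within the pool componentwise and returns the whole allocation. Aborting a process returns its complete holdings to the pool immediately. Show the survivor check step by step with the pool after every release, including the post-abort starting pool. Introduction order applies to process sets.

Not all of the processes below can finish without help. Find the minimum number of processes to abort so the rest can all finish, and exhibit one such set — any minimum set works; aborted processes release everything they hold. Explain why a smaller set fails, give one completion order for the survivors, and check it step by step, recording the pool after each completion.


Abort T2.
Key observation: T7 could never have finished before the abort; with (1, 2, 0) returned by T2, it fits at step 5.
Minimality: the empty abort set fails — the state is deadlocked as it stands.
Survivors finish in the order: T4, T3, T1, T6, T7. Verifying each step (pool after the aborts first):
  pool = (2, 3, 0)
  T4: need (1, 1, 0) fits (2, 3, 0); releases (1, 2, 1), pool now (3, 5, 1)
  T3: need (3, 3, 1) fits (3, 5, 1); releases (1, 0, 0), pool now (4, 5, 1)
  T1: need (2, 1, 1) fits (4, 5, 1); releases (1, 3, 1), pool now (5, 8, 2)
  T6: need (1, 1, 2) fits (5, 8, 2); releases (1, 0, 1), pool now (6, 8, 3)
  T7: need (6, 5, 0) fits (6, 8, 3); releases (1, 0, 1), pool now (7, 8, 4)


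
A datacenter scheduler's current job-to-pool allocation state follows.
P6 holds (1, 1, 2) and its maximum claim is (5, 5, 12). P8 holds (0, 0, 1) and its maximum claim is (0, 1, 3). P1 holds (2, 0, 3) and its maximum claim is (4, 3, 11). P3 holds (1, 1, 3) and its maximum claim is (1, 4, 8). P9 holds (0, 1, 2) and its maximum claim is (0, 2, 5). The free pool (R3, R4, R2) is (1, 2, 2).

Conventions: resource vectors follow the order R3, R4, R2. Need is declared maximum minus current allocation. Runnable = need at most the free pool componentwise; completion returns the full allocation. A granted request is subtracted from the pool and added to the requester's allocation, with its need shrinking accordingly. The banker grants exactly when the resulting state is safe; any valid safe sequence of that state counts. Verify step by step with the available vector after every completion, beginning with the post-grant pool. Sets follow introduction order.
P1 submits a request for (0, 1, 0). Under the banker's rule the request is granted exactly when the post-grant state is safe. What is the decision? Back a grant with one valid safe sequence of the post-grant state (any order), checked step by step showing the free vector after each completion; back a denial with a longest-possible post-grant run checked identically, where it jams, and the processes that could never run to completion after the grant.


DENY — the pretend-granted state is unsafe.
Key observation: after P8, P9 the pool peaks at (1, 2, 5), and each blocked process is short somewhere: P6 on R3, R4, R2; P1 on R3, R2; P3 on R4.
Pretend the grant happened; the run P8, P9 goes as far as possible. Check, step by step:
  pool = (1, 1, 2)
  P8 needs (0, 1, 2) <= (1, 1, 2) -> finishes; pool += (0, 0, 1) = (1, 1, 3)
  P9 needs (0, 1, 3) <= (1, 1, 3) -> finishes; pool += (0, 1, 2) = (1, 2, 5)
  P6 cannot run: need (4, 4, 10) vs free (1, 2, 5) (insufficient R3, R4 and R2)
  P1 cannot run: need (2, 2, 8) vs free (1, 2, 5) (insufficient R3 and R2)
  P3 cannot run: need (0, 3, 5) vs free (1, 2, 5) (insufficient R4)
Processes that could never finish after the grant: P6, P1 and P3.


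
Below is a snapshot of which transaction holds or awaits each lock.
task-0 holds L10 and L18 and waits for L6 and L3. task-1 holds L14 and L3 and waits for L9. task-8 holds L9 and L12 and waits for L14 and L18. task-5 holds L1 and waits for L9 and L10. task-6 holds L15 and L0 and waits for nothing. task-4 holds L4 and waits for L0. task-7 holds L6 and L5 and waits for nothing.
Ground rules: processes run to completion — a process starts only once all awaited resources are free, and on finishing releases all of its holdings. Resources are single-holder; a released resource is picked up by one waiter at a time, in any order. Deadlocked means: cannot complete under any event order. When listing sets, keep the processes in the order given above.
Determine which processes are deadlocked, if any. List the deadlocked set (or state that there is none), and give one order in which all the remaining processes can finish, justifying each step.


The deadlocked set is task-0, task-1, task-8 and task-5.
Key observation: the loop task-0 -> task-1 -> task-8 -> task-0 blocks itself forever; task-5 waits into the deadlock from upstream.
One completion order for the rest: task-7, task-6, task-4.
Walking it through:
  run task-7 (it waits on nothing); releases L6 and L5
  run task-6 (it waits on nothing); releases L15 and L0
  task-4 waits on L0 — all released -> runs and releases L4


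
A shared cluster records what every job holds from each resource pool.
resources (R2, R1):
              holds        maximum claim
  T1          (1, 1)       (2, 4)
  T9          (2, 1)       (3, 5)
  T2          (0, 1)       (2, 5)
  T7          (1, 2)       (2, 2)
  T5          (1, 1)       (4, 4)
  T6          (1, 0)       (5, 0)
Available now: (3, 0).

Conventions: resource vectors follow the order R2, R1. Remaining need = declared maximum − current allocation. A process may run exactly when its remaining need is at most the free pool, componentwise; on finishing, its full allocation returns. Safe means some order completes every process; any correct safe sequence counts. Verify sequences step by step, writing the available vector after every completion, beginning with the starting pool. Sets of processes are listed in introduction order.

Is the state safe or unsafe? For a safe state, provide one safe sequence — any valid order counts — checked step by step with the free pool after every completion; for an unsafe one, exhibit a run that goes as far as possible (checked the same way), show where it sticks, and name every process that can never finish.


UNSAFE.
Key observation: after T7, T6 complete, (5, 2) is the best the pool ever gets, yet each leftover process wants more R1.
The run T7, T6 cannot be extended any further. Step-by-step check:
  pool = (3, 0)
  T7 needs (1, 0) <= (3, 0) -> finishes; pool += (1, 2) = (4, 2)
  T6 needs (4, 0) <= (4, 2) -> finishes; pool += (1, 0) = (5, 2)
  T1 cannot run: need (1, 3) vs free (5, 2) (insufficient R1)
  T9 cannot run: need (1, 4) vs free (5, 2) (insufficient R1)
  T2 cannot run: need (2, 4) vs free (5, 2) (insufficient R1)
  T5 cannot run: need (3, 3) vs free (5, 2) (insufficient R1)
Processes that can never finish: T1, T9, T2 and T5.


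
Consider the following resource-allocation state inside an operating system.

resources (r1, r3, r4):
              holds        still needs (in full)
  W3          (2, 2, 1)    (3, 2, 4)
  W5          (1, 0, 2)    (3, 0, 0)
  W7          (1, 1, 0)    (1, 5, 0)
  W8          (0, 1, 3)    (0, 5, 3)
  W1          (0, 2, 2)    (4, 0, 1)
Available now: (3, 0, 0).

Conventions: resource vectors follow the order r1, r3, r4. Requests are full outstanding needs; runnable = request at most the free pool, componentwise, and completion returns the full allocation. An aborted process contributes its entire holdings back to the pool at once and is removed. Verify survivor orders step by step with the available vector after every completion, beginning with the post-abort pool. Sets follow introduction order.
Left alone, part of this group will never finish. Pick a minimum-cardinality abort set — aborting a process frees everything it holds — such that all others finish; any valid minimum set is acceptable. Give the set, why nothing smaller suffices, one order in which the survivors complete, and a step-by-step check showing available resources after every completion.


Abort W7.
Key observation: W8 could never have finished before the abort; with (1, 1, 0) returned by W7, it fits at step 4.
Minimality: the empty abort set fails — the state is deadlocked as it stands.
Survivors finish in the order: W5, W1, W3, W8. Step-by-step check (pool after the aborts first):
  pool = (4, 1, 0)
  W5: need (3, 0, 0) fits (4, 1, 0); releases (1, 0, 2), pool now (5, 1, 2)
  W1: need (4, 0, 1) fits (5, 1, 2); releases (0, 2, 2), pool now (5, 3, 4)
  W3: need (3, 2, 4) fits (5, 3, 4); releases (2, 2, 1), pool now (7, 5, 5)
  W8: need (0, 5, 3) fits (7, 5, 5); releases (0, 1, 3), pool now (7, 6, 8)


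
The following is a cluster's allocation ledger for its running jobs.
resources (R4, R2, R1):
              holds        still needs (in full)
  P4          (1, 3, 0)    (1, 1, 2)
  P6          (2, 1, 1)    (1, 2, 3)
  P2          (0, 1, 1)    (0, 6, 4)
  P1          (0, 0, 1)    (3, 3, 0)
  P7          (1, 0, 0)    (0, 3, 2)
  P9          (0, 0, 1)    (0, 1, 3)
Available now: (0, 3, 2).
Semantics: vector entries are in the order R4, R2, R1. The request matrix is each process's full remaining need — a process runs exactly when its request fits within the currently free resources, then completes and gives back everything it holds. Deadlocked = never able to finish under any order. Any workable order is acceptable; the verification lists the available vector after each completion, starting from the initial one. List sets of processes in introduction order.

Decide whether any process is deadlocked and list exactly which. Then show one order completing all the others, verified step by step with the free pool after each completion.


Deadlocked set: P6, P2, P1 and P9.
Key observation: after P7, P4 the pool peaks at (2, 6, 2), and each blocked process is short somewhere: P6 on R1; P2 on R1; P1 on R4; P9 on R1.
The rest can finish in the order P7, P4. Walking it through:
  pool = (0, 3, 2)
  run P7 (needs (0, 3, 2), free (0, 3, 2)); after release of (1, 0, 0) the pool is (1, 3, 2)
  run P4 (needs (1, 1, 2), free (1, 3, 2)); after release of (1, 3, 0) the pool is (2, 6, 2)
The blocked processes can never fit:
  P6 still needs (1, 2, 3) but only (2, 6, 2) is free — short on R1
  P2 still needs (0, 6, 4) but only (2, 6, 2) is free — short on R1
  P1 still needs (3, 3, 0) but only (2, 6, 2) is free — short on R4
  P9 still needs (0, 1, 3) but only (2, 6, 2) is free — short on R1


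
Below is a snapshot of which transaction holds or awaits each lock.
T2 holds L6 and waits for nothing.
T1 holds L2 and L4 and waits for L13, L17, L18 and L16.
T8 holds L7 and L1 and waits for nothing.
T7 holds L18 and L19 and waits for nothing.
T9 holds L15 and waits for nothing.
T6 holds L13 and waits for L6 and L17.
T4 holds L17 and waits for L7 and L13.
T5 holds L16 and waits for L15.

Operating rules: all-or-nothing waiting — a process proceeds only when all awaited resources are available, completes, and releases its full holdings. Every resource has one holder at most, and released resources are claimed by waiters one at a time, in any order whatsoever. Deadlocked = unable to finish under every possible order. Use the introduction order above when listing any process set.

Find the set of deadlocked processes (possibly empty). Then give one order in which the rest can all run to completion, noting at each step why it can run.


Deadlocked: T1, T6 and T4.
Key observation: the waits loop around T6 -> T4 -> T6 with no way out; T1 waits into the deadlock from upstream.
One completion order for the rest: T9, T7, T5, T8, T2.
Verifying each step:
  T9 waits on nothing -> runs at once and releases L15
  T7 waits on nothing -> runs at once and releases L18 and L19
  T5 waits on L15 — all released -> runs and releases L16
  T8 waits on nothing -> runs at once and releases L7 and L1
  T2 waits on nothing -> runs at once and releases L6


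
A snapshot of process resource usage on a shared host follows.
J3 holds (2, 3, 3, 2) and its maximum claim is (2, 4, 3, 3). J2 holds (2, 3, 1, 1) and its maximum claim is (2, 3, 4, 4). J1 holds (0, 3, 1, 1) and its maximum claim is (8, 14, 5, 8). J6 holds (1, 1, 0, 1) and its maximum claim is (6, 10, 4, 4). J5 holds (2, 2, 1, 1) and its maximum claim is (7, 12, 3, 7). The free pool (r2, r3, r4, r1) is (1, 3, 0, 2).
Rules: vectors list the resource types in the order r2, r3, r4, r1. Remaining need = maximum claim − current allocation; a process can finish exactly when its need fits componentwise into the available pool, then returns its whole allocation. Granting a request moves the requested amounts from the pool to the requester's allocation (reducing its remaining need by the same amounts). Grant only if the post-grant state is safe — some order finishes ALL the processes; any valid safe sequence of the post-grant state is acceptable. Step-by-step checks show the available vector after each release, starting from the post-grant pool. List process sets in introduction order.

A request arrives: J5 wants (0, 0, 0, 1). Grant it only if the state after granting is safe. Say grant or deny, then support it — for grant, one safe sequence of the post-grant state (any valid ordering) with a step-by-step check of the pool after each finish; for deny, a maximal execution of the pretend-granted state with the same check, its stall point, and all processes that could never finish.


GRANT. The post-grant state is safe; one safe sequence: J3, J2, J6, J5, J1.
Key observation: granting shrinks the pool to (1, 3, 0, 1), yet J3 still fits and the chain goes through.
Check on the post-grant state, step by step:
  pool = (1, 3, 0, 1)
  J3 needs (0, 1, 0, 1) <= (1, 3, 0, 1) -> finishes; pool += (2, 3, 3, 2) = (3, 6, 3, 3)
  J2 needs (0, 0, 3, 3) <= (3, 6, 3, 3) -> finishes; pool += (2, 3, 1, 1) = (5, 9, 4, 4)
  J6 needs (5, 9, 4, 3) <= (5, 9, 4, 4) -> finishes; pool += (1, 1, 0, 1) = (6, 10, 4, 5)
  J5 needs (5, 10, 2, 5) <= (6, 10, 4, 5) -> finishes; pool += (2, 2, 1, 2) = (8, 12, 5, 7)
  J1 needs (8, 11, 4, 7) <= (8, 12, 5, 7) -> finishes; pool += (0, 3, 1, 1) = (8, 15, 6, 8)


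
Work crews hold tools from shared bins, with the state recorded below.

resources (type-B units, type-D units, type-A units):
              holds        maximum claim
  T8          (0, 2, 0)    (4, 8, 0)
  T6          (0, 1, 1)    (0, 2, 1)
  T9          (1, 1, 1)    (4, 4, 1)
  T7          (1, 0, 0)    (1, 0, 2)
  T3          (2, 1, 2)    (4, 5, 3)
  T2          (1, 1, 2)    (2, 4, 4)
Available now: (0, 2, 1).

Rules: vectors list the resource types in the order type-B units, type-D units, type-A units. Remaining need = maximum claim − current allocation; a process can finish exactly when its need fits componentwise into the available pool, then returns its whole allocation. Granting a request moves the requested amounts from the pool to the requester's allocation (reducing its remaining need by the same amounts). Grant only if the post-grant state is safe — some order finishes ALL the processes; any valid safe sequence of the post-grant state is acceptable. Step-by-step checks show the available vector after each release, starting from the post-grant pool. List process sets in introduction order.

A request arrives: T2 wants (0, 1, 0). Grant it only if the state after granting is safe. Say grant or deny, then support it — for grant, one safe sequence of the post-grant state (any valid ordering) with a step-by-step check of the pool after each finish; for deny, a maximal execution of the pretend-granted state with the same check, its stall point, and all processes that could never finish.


GRANT. The post-grant state is safe; one safe sequence: T6, T7, T2, T3, T9, T8.
Key observation: after the grant the pool drops to (0, 1, 1), which still lets T6 finish first and unwind the rest.
Check on the post-grant state, step by step:
  pool = (0, 1, 1)
  T6 needs (0, 1, 0) <= (0, 1, 1) -> finishes; pool += (0, 1, 1) = (0, 2, 2)
  T7 needs (0, 0, 2) <= (0, 2, 2) -> finishes; pool += (1, 0, 0) = (1, 2, 2)
  T2 needs (1, 2, 2) <= (1, 2, 2) -> finishes; pool += (1, 2, 2) = (2, 4, 4)
  T3 needs (2, 4, 1) <= (2, 4, 4) -> finishes; pool += (2, 1, 2) = (4, 5, 6)
  T9 needs (3, 3, 0) <= (4, 5, 6) -> finishes; pool += (1, 1, 1) = (5, 6, 7)
  T8 needs (4, 6, 0) <= (5, 6, 7) -> finishes; pool += (0, 2, 0) = (5, 8, 7)


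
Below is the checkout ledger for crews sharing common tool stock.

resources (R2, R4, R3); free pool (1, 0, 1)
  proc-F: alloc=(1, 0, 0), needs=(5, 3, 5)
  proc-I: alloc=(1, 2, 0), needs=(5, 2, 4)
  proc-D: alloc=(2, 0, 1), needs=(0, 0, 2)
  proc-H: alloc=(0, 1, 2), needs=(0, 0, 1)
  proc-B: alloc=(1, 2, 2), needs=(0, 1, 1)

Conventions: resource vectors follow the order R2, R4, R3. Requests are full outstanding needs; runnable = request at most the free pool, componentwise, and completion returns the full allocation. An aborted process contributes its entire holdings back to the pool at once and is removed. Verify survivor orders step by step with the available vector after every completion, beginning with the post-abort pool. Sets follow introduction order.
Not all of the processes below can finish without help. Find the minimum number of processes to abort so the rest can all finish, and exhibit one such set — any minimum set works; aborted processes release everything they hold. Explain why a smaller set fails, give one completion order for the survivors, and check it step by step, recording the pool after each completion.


Minimum abort set: proc-F.
Key observation: no ordering could ever have run proc-I before the abort of proc-F; with (1, 0, 0) back in the pool it fits at step 4.
No smaller set exists: with zero aborts the deadlock remains.
Survivors finish in the order: proc-H, proc-D, proc-B, proc-I. Step-by-step check (pool after the aborts first):
  pool = (2, 0, 1)
  run proc-H (needs (0, 0, 1), free (2, 0, 1)); after release of (0, 1, 2) the pool is (2, 1, 3)
  run proc-D (needs (0, 0, 2), free (2, 1, 3)); after release of (2, 0, 1) the pool is (4, 1, 4)
  run proc-B (needs (0, 1, 1), free (4, 1, 4)); after release of (1, 2, 2) the pool is (5, 3, 6)
  run proc-I (needs (5, 2, 4), free (5, 3, 6)); after release of (1, 2, 0) the pool is (6, 5, 6)


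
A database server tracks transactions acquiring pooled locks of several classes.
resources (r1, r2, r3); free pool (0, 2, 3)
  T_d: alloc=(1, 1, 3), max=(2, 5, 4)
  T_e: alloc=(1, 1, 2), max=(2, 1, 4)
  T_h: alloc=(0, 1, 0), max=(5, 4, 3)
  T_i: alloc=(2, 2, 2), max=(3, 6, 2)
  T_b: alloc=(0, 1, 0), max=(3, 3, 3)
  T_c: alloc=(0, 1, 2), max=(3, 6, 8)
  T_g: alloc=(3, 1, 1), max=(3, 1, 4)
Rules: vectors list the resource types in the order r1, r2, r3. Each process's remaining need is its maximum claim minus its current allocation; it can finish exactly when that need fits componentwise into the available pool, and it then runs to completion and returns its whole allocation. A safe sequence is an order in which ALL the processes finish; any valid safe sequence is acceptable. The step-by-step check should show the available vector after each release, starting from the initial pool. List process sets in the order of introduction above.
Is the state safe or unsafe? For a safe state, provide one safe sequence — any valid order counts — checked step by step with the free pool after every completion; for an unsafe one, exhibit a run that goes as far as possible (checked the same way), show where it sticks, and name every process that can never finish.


SAFE. One safe sequence: T_g, T_b, T_i, T_d, T_h, T_e, T_c.
Key observation: reading the order forward, T_g is the first process whose need (0, 0, 3) meets the free pool (0, 2, 3) exactly on a resource it requests.
Check, step by step:
  pool = (0, 2, 3)
  run T_g (needs (0, 0, 3), free (0, 2, 3)); after release of (3, 1, 1) the pool is (3, 3, 4)
  run T_b (needs (3, 2, 3), free (3, 3, 4)); after release of (0, 1, 0) the pool is (3, 4, 4)
  run T_i (needs (1, 4, 0), free (3, 4, 4)); after release of (2, 2, 2) the pool is (5, 6, 6)
  run T_d (needs (1, 4, 1), free (5, 6, 6)); after release of (1, 1, 3) the pool is (6, 7, 9)
  run T_h (needs (5, 3, 3), free (6, 7, 9)); after release of (0, 1, 0) the pool is (6, 8, 9)
  run T_e (needs (1, 0, 2), free (6, 8, 9)); after release of (1, 1, 2) the pool is (7, 9, 11)
  run T_c (needs (3, 5, 6), free (7, 9, 11)); after release of (0, 1, 2) the pool is (7, 10, 13)
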